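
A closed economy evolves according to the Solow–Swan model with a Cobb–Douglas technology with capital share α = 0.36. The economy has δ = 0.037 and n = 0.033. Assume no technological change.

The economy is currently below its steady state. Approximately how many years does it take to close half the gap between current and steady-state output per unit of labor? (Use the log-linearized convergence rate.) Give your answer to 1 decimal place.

Near the steady state the convergence rate is λ = (1 − α)(n + δ).
λ = (1 − 0.36) × 0.070 = 0.64 × 0.070 = 0.0448
Half-life = ln 2 / λ = 0.6931 / 0.0448 ≈ 15.47 years

t_½ ≈ 15.5 years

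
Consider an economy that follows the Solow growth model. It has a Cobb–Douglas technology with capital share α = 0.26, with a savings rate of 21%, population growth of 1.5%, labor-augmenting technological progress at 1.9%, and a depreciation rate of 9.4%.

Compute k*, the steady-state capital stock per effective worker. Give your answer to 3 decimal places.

k* = 1.952

In steady state, investment equals break-even investment: s·k^α = (n + g + δ)·k.
Dividing both sides by k: k^(1−α) = s / (n + g + δ).
k^0.74 = 0.21 / (0.015 + 0.019 + 0.094) = 0.21 / 0.128 = 1.6406
k* = 1.6406^(1/0.74) ≈ 1.9523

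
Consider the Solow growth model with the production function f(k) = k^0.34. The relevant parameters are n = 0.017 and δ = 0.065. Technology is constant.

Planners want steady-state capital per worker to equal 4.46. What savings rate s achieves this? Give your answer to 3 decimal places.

In steady state, investment equals break-even investment: s·k^α = (n + δ)·k.
So s / (n + δ) = (k*)^(1−α) = 4.46^0.66 = 2.6826.
Therefore s = 2.6826 × (n + δ) = 2.6826 × 0.082 = 0.2200.

s ≈ 0.220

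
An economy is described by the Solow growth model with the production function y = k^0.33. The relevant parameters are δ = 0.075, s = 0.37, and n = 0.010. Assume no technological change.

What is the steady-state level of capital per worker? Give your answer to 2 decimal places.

k* ≈ 8.98

At the steady state, Δk = 0, so s·k^α = (n + δ)·k.
Rearranging, k^(1−α) = s / (n + δ).
k^0.67 = 0.37 / (0.010 + 0.075) = 0.37 / 0.085 = 4.3529
k* = 4.3529^(1/0.67) ≈ 8.9826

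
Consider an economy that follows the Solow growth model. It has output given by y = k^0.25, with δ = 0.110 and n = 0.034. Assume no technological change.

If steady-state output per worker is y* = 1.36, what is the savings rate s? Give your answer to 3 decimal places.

s ≈ 0.362

In steady state, investment equals break-even investment: s·k^α = (n + δ)·k.
Since y* = [s/(n + δ)]^(α/(1−α)), we have s/(n + δ) = (y*)^((1−α)/α) = 1.36^3 = 2.5155.
Therefore s = 2.5155 × (n + δ) = 2.5155 × 0.144 = 0.3622.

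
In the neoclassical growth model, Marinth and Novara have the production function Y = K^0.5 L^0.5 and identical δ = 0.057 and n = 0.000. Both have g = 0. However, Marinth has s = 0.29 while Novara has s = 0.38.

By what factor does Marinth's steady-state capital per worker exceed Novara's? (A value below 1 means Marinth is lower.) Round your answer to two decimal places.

ratio ≈ 0.58

Steady-state k* = [s/(n + δ)]^(1/(1−α)), so the ratio is [ (s_M/(n + δ)_M) / (s_N/(n + δ)_N) ]^2.
s_M/(n + δ)_M = 0.29/0.057 = 5.0877; s_N/(n + δ)_N = 0.38/0.057 = 6.6667.
Ratio = (5.0877/6.6667)^2 = 0.7632^2 ≈ 0.5825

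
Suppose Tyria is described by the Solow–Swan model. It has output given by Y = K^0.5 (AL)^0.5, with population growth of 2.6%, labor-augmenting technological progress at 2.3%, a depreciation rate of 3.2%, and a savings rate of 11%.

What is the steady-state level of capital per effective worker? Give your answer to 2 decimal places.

k* ≈ 1.84

At the steady state, Δk = 0, so s·k^α = (n + g + δ)·k.
Rearranging, k^(1−α) = s / (n + g + δ).
k^0.5 = 0.11 / (0.026 + 0.023 + 0.032) = 0.11 / 0.081 = 1.3580
k* = 1.3580^(1/0.5) ≈ 1.8442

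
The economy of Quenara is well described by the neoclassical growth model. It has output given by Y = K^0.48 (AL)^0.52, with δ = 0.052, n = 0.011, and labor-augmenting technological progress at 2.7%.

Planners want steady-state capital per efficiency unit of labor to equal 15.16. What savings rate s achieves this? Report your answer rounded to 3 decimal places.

s ≈ 0.370

In steady state, investment equals break-even investment: s·k^α = (n + g + δ)·k.
So s / (n + g + δ) = (k*)^(1−α) = 15.16^0.52 = 4.1112.
Therefore s = 4.1112 × (n + g + δ) = 4.1112 × 0.090 = 0.3700.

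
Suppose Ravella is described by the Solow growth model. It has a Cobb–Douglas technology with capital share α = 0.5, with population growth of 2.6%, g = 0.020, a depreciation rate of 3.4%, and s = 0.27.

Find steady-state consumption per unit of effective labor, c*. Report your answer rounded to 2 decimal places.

At the steady state, Δk = 0, so s·k^α = (n + g + δ)·k.
Dividing both sides by k: k^(1−α) = s / (n + g + δ).
k^0.5 = 0.27 / (0.026 + 0.020 + 0.034) = 0.27 / 0.080 = 3.3750
k* = 3.3750^(1/0.5) ≈ 11.3906
y* = (k*)^α = 11.3906^0.5 ≈ 3.3750
c* = (1 − s)·y* = (1 − 0.27) × 3.3750 ≈ 2.4638

c* ≈ 2.46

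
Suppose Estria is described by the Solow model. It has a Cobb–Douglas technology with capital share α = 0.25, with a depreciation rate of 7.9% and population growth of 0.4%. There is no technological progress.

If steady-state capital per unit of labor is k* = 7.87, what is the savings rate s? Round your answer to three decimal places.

At the steady state, Δk = 0, so s·k^α = (n + δ)·k.
So s / (n + δ) = (k*)^(1−α) = 7.87^0.75 = 4.6987.
Therefore s = 4.6987 × (n + δ) = 4.6987 × 0.083 = 0.3900.

s ≈ 0.390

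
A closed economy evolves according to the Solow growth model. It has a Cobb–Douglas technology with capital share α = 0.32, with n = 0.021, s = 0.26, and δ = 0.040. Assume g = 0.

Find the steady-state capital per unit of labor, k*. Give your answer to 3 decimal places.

k* ≈ 8.432

Steady state requires s·f(k) = (n + δ)·k, i.e. s·k^α = (n + δ)·k.
Rearranging, k^(1−α) = s / (n + δ).
k^0.68 = 0.26 / (0.021 + 0.040) = 0.26 / 0.061 = 4.2623
k* = 4.2623^(1/0.68) ≈ 8.4323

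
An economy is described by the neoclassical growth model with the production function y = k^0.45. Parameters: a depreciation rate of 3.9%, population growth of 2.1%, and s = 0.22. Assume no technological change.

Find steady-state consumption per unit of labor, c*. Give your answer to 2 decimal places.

Steady state requires s·f(k) = (n + δ)·k, i.e. s·k^α = (n + δ)·k.
Dividing both sides by k: k^(1−α) = s / (n + δ).
k^0.55 = 0.22 / (0.021 + 0.039) = 0.22 / 0.060 = 3.6667
k* = 3.6667^(1/0.55) ≈ 10.6159
y* = (k*)^α = 10.6159^0.45 ≈ 2.8952
c* = (1 − s)·y* = (1 − 0.22) × 2.8952 ≈ 2.2583

c* = 2.26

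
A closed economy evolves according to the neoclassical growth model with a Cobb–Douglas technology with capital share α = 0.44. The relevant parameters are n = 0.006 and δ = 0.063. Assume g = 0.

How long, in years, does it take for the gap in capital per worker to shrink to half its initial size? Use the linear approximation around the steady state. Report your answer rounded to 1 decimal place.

about 17.9 years

Near the steady state the convergence rate is λ = (1 − α)(n + δ).
λ = (1 − 0.44) × 0.069 = 0.56 × 0.069 = 0.03864
Half-life = ln 2 / λ = 0.6931 / 0.03864 ≈ 17.94 years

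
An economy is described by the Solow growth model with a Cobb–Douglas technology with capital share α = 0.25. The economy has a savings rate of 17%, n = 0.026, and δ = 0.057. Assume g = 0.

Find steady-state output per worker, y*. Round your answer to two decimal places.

y* = 1.27

Steady state requires s·f(k) = (n + δ)·k, i.e. s·k^α = (n + δ)·k.
Rearranging, k^(1−α) = s / (n + δ).
k^0.75 = 0.17 / (0.026 + 0.057) = 0.17 / 0.083 = 2.0482
k* = 2.0482^(1/0.75) ≈ 2.6011
y* = (k*)^α = 2.6011^0.25 ≈ 1.2700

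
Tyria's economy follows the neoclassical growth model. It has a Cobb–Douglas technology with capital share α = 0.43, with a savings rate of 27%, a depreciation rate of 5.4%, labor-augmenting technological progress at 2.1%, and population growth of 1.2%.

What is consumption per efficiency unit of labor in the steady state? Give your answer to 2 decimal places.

c* = 1.72

At the steady state, Δk = 0, so s·k^α = (n + g + δ)·k.
Rearranging, k^(1−α) = s / (n + g + δ).
k^0.57 = 0.27 / (0.012 + 0.021 + 0.054) = 0.27 / 0.087 = 3.1034
k* = 3.1034^(1/0.57) ≈ 7.2924
y* = (k*)^α = 7.2924^0.43 ≈ 2.3498
c* = (1 − s)·y* = (1 − 0.27) × 2.3498 ≈ 1.7154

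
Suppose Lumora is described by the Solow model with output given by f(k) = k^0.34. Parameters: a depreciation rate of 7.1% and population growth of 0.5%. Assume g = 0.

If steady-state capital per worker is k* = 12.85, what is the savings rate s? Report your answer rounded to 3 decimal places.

At the steady state, Δk = 0, so s·k^α = (n + δ)·k.
So s / (n + δ) = (k*)^(1−α) = 12.85^0.66 = 5.3936.
Therefore s = 5.3936 × (n + δ) = 5.3936 × 0.076 = 0.4099.

s ≈ 0.410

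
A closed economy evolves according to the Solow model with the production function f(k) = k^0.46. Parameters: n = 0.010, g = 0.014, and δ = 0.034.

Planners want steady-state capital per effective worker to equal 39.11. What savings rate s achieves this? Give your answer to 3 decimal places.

s ≈ 0.420

At the steady state, Δk = 0, so s·k^α = (n + g + δ)·k.
So s / (n + g + δ) = (k*)^(1−α) = 39.11^0.54 = 7.2416.
Therefore s = 7.2416 × (n + g + δ) = 7.2416 × 0.058 = 0.4200.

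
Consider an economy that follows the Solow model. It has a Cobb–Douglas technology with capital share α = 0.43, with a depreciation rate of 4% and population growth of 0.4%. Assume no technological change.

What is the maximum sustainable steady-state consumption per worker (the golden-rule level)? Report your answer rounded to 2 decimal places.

At the golden rule, f'(k) = n + δ, so α·k^(α−1) = n + δ and k_gold = (α/(n + δ))^(1/(1−α)).
k_gold = (0.43/0.044)^(1/0.57) = 9.7727^1.7544 ≈ 54.5609
c_gold = f(k_gold) − (n + δ)·k_gold = 5.5829 − 0.044×54.5609 ≈ 3.1822

c_gold ≈ 3.18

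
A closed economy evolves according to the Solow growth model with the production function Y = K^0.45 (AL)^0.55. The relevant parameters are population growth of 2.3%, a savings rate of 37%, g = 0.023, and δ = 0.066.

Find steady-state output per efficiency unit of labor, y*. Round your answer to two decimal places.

y* = 2.66

In steady state, investment equals break-even investment: s·k^α = (n + g + δ)·k.
Rearranging, k^(1−α) = s / (n + g + δ).
k^0.55 = 0.37 / (0.023 + 0.023 + 0.066) = 0.37 / 0.112 = 3.3036
k* = 3.3036^(1/0.55) ≈ 8.7824
y* = (k*)^α = 8.7824^0.45 ≈ 2.6584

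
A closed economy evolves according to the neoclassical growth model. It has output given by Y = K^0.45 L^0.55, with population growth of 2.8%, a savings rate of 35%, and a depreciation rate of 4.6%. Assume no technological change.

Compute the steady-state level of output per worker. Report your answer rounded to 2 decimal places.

At the steady state, Δk = 0, so s·k^α = (n + δ)·k.
Rearranging, k^(1−α) = s / (n + δ).
k^0.55 = 0.35 / (0.028 + 0.046) = 0.35 / 0.074 = 4.7297
k* = 4.7297^(1/0.55) ≈ 16.8644
y* = (k*)^α = 16.8644^0.45 ≈ 3.5656

y* ≈ 3.57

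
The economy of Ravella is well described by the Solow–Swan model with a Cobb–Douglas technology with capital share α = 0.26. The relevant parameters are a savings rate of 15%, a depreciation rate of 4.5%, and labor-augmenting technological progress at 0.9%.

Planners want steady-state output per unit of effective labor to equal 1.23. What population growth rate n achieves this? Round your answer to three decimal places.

n ≈ 0.029

Steady state requires s·f(k) = (n + g + δ)·k, i.e. s·k^α = (n + g + δ)·k.
Since y* = [s/(n + g + δ)]^(α/(1−α)), we have s/(n + g + δ) = (y*)^((1−α)/α) = 1.23^2.8462 = 1.8026.
Therefore n + g + δ = s / 1.8026 = 0.15 / 1.8026 = 0.0832, so n = 0.0832 − 0.054 = 0.0292.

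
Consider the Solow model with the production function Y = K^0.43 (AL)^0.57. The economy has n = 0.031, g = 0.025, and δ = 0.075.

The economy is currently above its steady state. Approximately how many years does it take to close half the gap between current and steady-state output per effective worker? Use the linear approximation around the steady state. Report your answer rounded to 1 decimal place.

Near the steady state the convergence rate is λ = (1 − α)(n + g + δ).
λ = (1 − 0.43) × 0.131 = 0.57 × 0.131 = 0.07467
Half-life = ln 2 / λ = 0.6931 / 0.07467 ≈ 9.28 years

t_½ ≈ 9.3 years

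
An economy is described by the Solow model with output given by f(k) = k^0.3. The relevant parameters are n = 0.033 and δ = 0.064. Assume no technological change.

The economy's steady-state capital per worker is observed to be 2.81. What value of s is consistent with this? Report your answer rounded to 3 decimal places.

Steady state requires s·f(k) = (n + δ)·k, i.e. s·k^α = (n + δ)·k.
So s / (n + δ) = (k*)^(1−α) = 2.81^0.7 = 2.0611.
Therefore s = 2.0611 × (n + δ) = 2.0611 × 0.097 = 0.1999.

s ≈ 0.200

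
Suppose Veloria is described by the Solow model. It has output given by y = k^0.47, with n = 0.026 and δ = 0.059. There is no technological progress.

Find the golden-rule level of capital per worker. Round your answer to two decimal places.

k_gold ≈ 25.19

The golden rule sets f'(k) = n + δ, i.e. α·k^(α−1) = n + δ.
So k^(1−α) = α / (n + δ) = 0.47 / 0.085 = 5.5294.
k_gold = 5.5294^(1/0.53) ≈ 25.1930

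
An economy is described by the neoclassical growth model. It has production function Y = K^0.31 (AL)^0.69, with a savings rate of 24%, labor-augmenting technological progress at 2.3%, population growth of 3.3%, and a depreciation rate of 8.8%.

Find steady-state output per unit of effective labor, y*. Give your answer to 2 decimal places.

At the steady state, Δk = 0, so s·k^α = (n + g + δ)·k.
Rearranging, k^(1−α) = s / (n + g + δ).
k^0.69 = 0.24 / (0.033 + 0.023 + 0.088) = 0.24 / 0.144 = 1.6667
k* = 1.6667^(1/0.69) ≈ 2.0967
y* = (k*)^α = 2.0967^0.31 ≈ 1.2580

y* ≈ 1.26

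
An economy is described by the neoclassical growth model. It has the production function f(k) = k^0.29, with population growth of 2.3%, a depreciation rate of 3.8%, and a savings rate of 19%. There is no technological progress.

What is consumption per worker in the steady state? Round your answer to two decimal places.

c* ≈ 1.29

At the steady state, Δk = 0, so s·k^α = (n + δ)·k.
Rearranging, k^(1−α) = s / (n + δ).
k^0.71 = 0.19 / (0.023 + 0.038) = 0.19 / 0.061 = 3.1148
k* = 3.1148^(1/0.71) ≈ 4.9542
y* = (k*)^α = 4.9542^0.29 ≈ 1.5905
c* = (1 − s)·y* = (1 − 0.19) × 1.5905 ≈ 1.2883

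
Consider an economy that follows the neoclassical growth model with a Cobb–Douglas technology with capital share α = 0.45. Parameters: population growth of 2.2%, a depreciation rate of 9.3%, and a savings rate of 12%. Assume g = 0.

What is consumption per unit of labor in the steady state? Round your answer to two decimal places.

c* ≈ 0.91

Steady state requires s·f(k) = (n + δ)·k, i.e. s·k^α = (n + δ)·k.
Rearranging, k^(1−α) = s / (n + δ).
k^0.55 = 0.12 / (0.022 + 0.093) = 0.12 / 0.115 = 1.0435
k* = 1.0435^(1/0.55) ≈ 1.0805
y* = (k*)^α = 1.0805^0.45 ≈ 1.0355
c* = (1 − s)·y* = (1 − 0.12) × 1.0355 ≈ 0.9112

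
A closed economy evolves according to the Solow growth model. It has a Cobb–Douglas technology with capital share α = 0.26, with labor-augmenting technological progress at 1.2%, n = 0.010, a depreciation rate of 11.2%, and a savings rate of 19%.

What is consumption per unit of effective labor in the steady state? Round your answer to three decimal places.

c* ≈ 0.916

Steady state requires s·f(k) = (n + g + δ)·k, i.e. s·k^α = (n + g + δ)·k.
Rearranging, k^(1−α) = s / (n + g + δ).
k^0.74 = 0.19 / (0.010 + 0.012 + 0.112) = 0.19 / 0.134 = 1.4179
k* = 1.4179^(1/0.74) ≈ 1.6030
y* = (k*)^α = 1.6030^0.26 ≈ 1.1305
c* = (1 − s)·y* = (1 − 0.19) × 1.1305 ≈ 0.9157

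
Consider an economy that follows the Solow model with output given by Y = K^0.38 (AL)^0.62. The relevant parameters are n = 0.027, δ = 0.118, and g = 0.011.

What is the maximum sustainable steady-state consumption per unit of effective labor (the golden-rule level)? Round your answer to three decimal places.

c_gold ≈ 1.070

At the golden rule, f'(k) = n + g + δ, so α·k^(α−1) = n + g + δ and k_gold = (α/(n + g + δ))^(1/(1−α)).
k_gold = (0.38/0.156)^(1/0.62) = 2.4359^1.6129 ≈ 4.2038
c_gold = f(k_gold) − (n + g + δ)·k_gold = 1.7258 − 0.156×4.2038 ≈ 1.0700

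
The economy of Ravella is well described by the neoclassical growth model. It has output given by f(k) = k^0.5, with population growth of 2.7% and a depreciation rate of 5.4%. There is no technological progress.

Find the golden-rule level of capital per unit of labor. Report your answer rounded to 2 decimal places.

The golden rule sets f'(k) = n + δ, i.e. α·k^(α−1) = n + δ.
So k^(1−α) = α / (n + δ) = 0.5 / 0.081 = 6.1728.
k_gold = 6.1728^(1/0.5) ≈ 38.1035

k_gold ≈ 38.10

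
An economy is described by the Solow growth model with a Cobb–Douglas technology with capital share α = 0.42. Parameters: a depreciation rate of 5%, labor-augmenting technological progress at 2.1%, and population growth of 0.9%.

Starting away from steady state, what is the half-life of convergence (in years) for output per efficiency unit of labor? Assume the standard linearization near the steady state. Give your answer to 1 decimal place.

half-life ≈ 14.9 years

Near the steady state the convergence rate is λ = (1 − α)(n + g + δ).
λ = (1 − 0.42) × 0.080 = 0.58 × 0.080 = 0.0464
Half-life = ln 2 / λ = 0.6931 / 0.0464 ≈ 14.94 years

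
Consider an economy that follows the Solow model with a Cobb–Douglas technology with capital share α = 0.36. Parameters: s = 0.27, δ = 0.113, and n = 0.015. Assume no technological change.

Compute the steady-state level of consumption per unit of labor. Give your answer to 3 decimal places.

c* ≈ 1.111

Steady state requires s·f(k) = (n + δ)·k, i.e. s·k^α = (n + δ)·k.
Dividing both sides by k: k^(1−α) = s / (n + δ).
k^0.64 = 0.27 / (0.015 + 0.113) = 0.27 / 0.128 = 2.1094
k* = 2.1094^(1/0.64) ≈ 3.2100
y* = (k*)^α = 3.2100^0.36 ≈ 1.5217
c* = (1 − s)·y* = (1 − 0.27) × 1.5217 ≈ 1.1108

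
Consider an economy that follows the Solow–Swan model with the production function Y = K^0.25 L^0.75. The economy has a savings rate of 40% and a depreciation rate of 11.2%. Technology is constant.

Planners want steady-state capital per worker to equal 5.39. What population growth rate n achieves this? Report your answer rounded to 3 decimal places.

n ≈ 0.001

At the steady state, Δk = 0, so s·k^α = (n + δ)·k.
So s / (n + δ) = (k*)^(1−α) = 5.39^0.75 = 3.5375.
Therefore n + δ = s / 3.5375 = 0.40 / 3.5375 = 0.1131, so n = 0.1131 − 0.112 = 0.0011.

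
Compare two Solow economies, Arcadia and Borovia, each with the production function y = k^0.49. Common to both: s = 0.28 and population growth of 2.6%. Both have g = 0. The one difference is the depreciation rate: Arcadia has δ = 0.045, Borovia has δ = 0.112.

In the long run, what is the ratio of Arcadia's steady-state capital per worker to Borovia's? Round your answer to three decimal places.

ratio ≈ 3.681

Steady-state k* = [s/(n + δ)]^(1/(1−α)), so the ratio is [ (s_A/(n + δ)_A) / (s_B/(n + δ)_B) ]^1.9608.
s_A/(n + δ)_A = 0.28/0.071 = 3.9437; s_B/(n + δ)_B = 0.28/0.138 = 2.0290.
Ratio = (3.9437/2.0290)^1.9608 = 1.9437^1.9608 ≈ 3.6808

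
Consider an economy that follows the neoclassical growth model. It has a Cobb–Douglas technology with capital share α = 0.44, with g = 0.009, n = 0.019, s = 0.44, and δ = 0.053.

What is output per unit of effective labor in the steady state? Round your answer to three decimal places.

At the steady state, Δk = 0, so s·k^α = (n + g + δ)·k.
Dividing both sides by k: k^(1−α) = s / (n + g + δ).
k^0.56 = 0.44 / (0.019 + 0.009 + 0.053) = 0.44 / 0.081 = 5.4321
k* = 5.4321^(1/0.56) ≈ 20.5325
y* = (k*)^α = 20.5325^0.44 ≈ 3.7798

y* ≈ 3.780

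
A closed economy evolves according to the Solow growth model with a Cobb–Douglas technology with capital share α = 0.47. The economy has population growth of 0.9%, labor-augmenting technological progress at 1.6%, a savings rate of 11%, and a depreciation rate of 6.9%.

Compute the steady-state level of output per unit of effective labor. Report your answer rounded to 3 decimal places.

At the steady state, Δk = 0, so s·k^α = (n + g + δ)·k.
Rearranging, k^(1−α) = s / (n + g + δ).
k^0.53 = 0.11 / (0.009 + 0.016 + 0.069) = 0.11 / 0.094 = 1.1702
k* = 1.1702^(1/0.53) ≈ 1.3452
y* = (k*)^α = 1.3452^0.47 ≈ 1.1496

y* ≈ 1.150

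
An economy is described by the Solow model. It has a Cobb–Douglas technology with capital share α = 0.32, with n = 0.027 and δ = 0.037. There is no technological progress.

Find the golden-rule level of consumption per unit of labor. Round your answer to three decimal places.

At the golden rule, f'(k) = n + δ, so α·k^(α−1) = n + δ and k_gold = (α/(n + δ))^(1/(1−α)).
k_gold = (0.32/0.064)^(1/0.68) = 5.0000^1.4706 ≈ 10.6636
c_gold = f(k_gold) − (n + δ)·k_gold = 2.1327 − 0.064×10.6636 ≈ 1.4502

c_gold ≈ 1.450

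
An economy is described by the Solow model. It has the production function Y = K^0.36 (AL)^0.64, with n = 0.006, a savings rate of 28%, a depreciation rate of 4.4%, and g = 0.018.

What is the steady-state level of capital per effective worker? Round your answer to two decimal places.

At the steady state, Δk = 0, so s·k^α = (n + g + δ)·k.
Rearranging, k^(1−α) = s / (n + g + δ).
k^0.64 = 0.28 / (0.006 + 0.018 + 0.044) = 0.28 / 0.068 = 4.1176
k* = 4.1176^(1/0.64) ≈ 9.1281

k* = 9.13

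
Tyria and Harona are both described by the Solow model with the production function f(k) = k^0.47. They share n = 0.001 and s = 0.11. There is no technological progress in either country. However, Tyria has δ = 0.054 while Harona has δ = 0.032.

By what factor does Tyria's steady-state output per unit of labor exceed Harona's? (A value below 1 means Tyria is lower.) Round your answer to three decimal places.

ratio ≈ 0.636

Steady-state y* = [s/(n + δ)]^(α/(1−α)), so the ratio is [ (s_T/(n + δ)_T) / (s_H/(n + δ)_H) ]^0.8868.
s_T/(n + δ)_T = 0.11/0.055 = 2.0000; s_H/(n + δ)_H = 0.11/0.033 = 3.3333.
Ratio = (2.0000/3.3333)^0.8868 = 0.6000^0.8868 ≈ 0.6357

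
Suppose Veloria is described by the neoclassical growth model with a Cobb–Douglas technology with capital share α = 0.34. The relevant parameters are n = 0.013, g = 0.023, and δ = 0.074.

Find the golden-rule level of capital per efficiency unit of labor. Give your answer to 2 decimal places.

The golden rule sets f'(k) = n + g + δ, i.e. α·k^(α−1) = n + g + δ.
So k^(1−α) = α / (n + g + δ) = 0.34 / 0.110 = 3.0909.
k_gold = 3.0909^(1/0.66) ≈ 5.5278

k_gold ≈ 5.53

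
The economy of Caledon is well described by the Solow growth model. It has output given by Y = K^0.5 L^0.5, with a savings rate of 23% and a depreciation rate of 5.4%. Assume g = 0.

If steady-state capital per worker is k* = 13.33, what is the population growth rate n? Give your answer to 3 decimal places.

In steady state, investment equals break-even investment: s·k^α = (n + δ)·k.
So s / (n + δ) = (k*)^(1−α) = 13.33^0.5 = 3.6510.
Therefore n + δ = s / 3.6510 = 0.23 / 3.6510 = 0.0630, so n = 0.0630 − 0.054 = 0.0090.

n ≈ 0.009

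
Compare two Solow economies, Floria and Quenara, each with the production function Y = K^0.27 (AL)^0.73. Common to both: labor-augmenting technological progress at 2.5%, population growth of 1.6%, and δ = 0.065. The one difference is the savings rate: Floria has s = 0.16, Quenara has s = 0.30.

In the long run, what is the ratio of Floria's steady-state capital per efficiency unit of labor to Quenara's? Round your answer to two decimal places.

Steady-state k* = [s/(n + g + δ)]^(1/(1−α)), so the ratio is [ (s_F/(n + g + δ)_F) / (s_Q/(n + g + δ)_Q) ]^1.3699.
s_F/(n + g + δ)_F = 0.16/0.106 = 1.5094; s_Q/(n + g + δ)_Q = 0.30/0.106 = 2.8302.
Ratio = (1.5094/2.8302)^1.3699 = 0.5333^1.3699 ≈ 0.4226

k*_F / k*_Q ≈ 0.42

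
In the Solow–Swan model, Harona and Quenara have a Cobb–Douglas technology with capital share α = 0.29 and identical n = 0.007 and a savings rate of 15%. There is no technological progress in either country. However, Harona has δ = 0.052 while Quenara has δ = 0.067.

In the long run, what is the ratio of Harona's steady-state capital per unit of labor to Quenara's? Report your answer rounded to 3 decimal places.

ratio ≈ 1.376

Steady-state k* = [s/(n + δ)]^(1/(1−α)), so the ratio is [ (s_H/(n + δ)_H) / (s_Q/(n + δ)_Q) ]^1.4085.
s_H/(n + δ)_H = 0.15/0.059 = 2.5424; s_Q/(n + δ)_Q = 0.15/0.074 = 2.0270.
Ratio = (2.5424/2.0270)^1.4085 = 1.2543^1.4085 ≈ 1.3759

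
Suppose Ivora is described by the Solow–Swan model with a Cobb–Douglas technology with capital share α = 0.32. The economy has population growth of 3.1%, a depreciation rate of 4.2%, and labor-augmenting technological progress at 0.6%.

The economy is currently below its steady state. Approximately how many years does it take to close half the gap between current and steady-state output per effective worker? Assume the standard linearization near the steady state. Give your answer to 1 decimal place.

about 12.9 years

Near the steady state the convergence rate is λ = (1 − α)(n + g + δ).
λ = (1 − 0.32) × 0.079 = 0.68 × 0.079 = 0.05372
Half-life = ln 2 / λ = 0.6931 / 0.05372 ≈ 12.90 years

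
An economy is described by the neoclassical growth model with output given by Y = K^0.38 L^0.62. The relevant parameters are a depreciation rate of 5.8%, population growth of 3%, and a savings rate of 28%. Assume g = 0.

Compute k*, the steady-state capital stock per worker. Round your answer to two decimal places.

k* ≈ 6.47

In steady state, investment equals break-even investment: s·k^α = (n + δ)·k.
Rearranging, k^(1−α) = s / (n + δ).
k^0.62 = 0.28 / (0.030 + 0.058) = 0.28 / 0.088 = 3.1818
k* = 3.1818^(1/0.62) ≈ 6.4679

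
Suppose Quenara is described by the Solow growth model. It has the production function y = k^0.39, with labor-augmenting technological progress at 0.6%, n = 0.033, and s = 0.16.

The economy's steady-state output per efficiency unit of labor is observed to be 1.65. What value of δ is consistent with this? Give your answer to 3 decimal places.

In steady state, investment equals break-even investment: s·k^α = (n + g + δ)·k.
Since y* = [s/(n + g + δ)]^(α/(1−α)), we have s/(n + g + δ) = (y*)^((1−α)/α) = 1.65^1.5641 = 2.1886.
Therefore n + g + δ = s / 2.1886 = 0.16 / 2.1886 = 0.0731, so δ = 0.0731 − 0.039 = 0.0341.

δ ≈ 0.034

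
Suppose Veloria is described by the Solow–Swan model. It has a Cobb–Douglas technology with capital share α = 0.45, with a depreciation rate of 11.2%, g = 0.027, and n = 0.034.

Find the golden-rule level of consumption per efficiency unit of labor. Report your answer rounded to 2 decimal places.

c_gold ≈ 1.20

At the golden rule, f'(k) = n + g + δ, so α·k^(α−1) = n + g + δ and k_gold = (α/(n + g + δ))^(1/(1−α)).
k_gold = (0.45/0.173)^(1/0.55) = 2.6012^1.8182 ≈ 5.6868
c_gold = f(k_gold) − (n + g + δ)·k_gold = 2.1862 − 0.173×5.6868 ≈ 1.2024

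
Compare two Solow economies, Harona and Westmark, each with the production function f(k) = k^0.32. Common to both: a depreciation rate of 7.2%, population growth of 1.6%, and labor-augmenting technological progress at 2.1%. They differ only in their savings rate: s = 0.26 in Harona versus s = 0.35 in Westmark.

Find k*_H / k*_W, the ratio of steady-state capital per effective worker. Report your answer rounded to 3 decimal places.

ratio ≈ 0.646

Steady-state k* = [s/(n + g + δ)]^(1/(1−α)), so the ratio is [ (s_H/(n + g + δ)_H) / (s_W/(n + g + δ)_W) ]^1.4706.
s_H/(n + g + δ)_H = 0.26/0.109 = 2.3853; s_W/(n + g + δ)_W = 0.35/0.109 = 3.2110.
Ratio = (2.3853/3.2110)^1.4706 = 0.7429^1.4706 ≈ 0.6459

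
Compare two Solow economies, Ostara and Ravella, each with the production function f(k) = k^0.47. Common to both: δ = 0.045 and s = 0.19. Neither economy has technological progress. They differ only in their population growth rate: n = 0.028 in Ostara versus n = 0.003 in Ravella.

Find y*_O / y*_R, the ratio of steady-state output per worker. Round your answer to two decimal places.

Steady-state y* = [s/(n + δ)]^(α/(1−α)), so the ratio is [ (s_O/(n + δ)_O) / (s_R/(n + δ)_R) ]^0.8868.
s_O/(n + δ)_O = 0.19/0.073 = 2.6027; s_R/(n + δ)_R = 0.19/0.048 = 3.9583.
Ratio = (2.6027/3.9583)^0.8868 = 0.6575^0.8868 ≈ 0.6895

y*_O / y*_R ≈ 0.69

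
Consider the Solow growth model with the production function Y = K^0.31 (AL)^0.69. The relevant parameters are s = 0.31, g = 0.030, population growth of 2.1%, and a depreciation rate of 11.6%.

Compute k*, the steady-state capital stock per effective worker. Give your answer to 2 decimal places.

k* = 2.45

Steady state requires s·f(k) = (n + g + δ)·k, i.e. s·k^α = (n + g + δ)·k.
Dividing both sides by k: k^(1−α) = s / (n + g + δ).
k^0.69 = 0.31 / (0.021 + 0.030 + 0.116) = 0.31 / 0.167 = 1.8563
k* = 1.8563^(1/0.69) ≈ 2.4510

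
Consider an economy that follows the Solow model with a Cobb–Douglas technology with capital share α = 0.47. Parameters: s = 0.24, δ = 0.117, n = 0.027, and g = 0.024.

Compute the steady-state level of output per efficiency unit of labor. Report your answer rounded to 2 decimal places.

Steady state requires s·f(k) = (n + g + δ)·k, i.e. s·k^α = (n + g + δ)·k.
Dividing both sides by k: k^(1−α) = s / (n + g + δ).
k^0.53 = 0.24 / (0.027 + 0.024 + 0.117) = 0.24 / 0.168 = 1.4286
k* = 1.4286^(1/0.53) ≈ 1.9601
y* = (k*)^α = 1.9601^0.47 ≈ 1.3721

y* ≈ 1.37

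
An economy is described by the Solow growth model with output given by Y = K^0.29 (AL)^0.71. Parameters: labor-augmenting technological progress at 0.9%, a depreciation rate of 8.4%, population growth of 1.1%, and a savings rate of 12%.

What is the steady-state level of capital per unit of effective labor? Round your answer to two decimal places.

In steady state, investment equals break-even investment: s·k^α = (n + g + δ)·k.
Rearranging, k^(1−α) = s / (n + g + δ).
k^0.71 = 0.12 / (0.011 + 0.009 + 0.084) = 0.12 / 0.104 = 1.1538
k* = 1.1538^(1/0.71) ≈ 1.2232

k* ≈ 1.22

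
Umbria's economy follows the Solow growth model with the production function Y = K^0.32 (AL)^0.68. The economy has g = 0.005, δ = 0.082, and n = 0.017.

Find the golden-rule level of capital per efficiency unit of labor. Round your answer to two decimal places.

The golden rule sets f'(k) = n + g + δ, i.e. α·k^(α−1) = n + g + δ.
So k^(1−α) = α / (n + g + δ) = 0.32 / 0.104 = 3.0769.
k_gold = 3.0769^(1/0.68) ≈ 5.2217

k_gold ≈ 5.22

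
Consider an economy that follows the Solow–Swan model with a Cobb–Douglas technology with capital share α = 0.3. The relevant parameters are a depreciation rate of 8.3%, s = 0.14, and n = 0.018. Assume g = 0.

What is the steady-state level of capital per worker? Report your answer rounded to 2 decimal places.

Steady state requires s·f(k) = (n + δ)·k, i.e. s·k^α = (n + δ)·k.
Dividing both sides by k: k^(1−α) = s / (n + δ).
k^0.7 = 0.14 / (0.018 + 0.083) = 0.14 / 0.101 = 1.3861
k* = 1.3861^(1/0.7) ≈ 1.5943

k* = 1.59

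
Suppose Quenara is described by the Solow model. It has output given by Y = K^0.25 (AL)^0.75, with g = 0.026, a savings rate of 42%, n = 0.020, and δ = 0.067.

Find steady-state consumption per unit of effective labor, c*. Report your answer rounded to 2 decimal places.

Steady state requires s·f(k) = (n + g + δ)·k, i.e. s·k^α = (n + g + δ)·k.
Dividing both sides by k: k^(1−α) = s / (n + g + δ).
k^0.75 = 0.42 / (0.020 + 0.026 + 0.067) = 0.42 / 0.113 = 3.7168
k* = 3.7168^(1/0.75) ≈ 5.7574
y* = (k*)^α = 5.7574^0.25 ≈ 1.5490
c* = (1 − s)·y* = (1 − 0.42) × 1.5490 ≈ 0.8984

c* ≈ 0.90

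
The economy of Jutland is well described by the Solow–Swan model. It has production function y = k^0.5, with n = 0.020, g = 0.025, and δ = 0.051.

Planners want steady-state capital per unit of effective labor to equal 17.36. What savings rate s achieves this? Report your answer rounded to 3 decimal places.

s ≈ 0.400

Steady state requires s·f(k) = (n + g + δ)·k, i.e. s·k^α = (n + g + δ)·k.
So s / (n + g + δ) = (k*)^(1−α) = 17.36^0.5 = 4.1665.
Therefore s = 4.1665 × (n + g + δ) = 4.1665 × 0.096 = 0.4000.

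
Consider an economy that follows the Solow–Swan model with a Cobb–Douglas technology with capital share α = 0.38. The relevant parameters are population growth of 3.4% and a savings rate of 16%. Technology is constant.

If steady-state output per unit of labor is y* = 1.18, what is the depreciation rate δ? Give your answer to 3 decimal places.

δ ≈ 0.088

At the steady state, Δk = 0, so s·k^α = (n + δ)·k.
Since y* = [s/(n + δ)]^(α/(1−α)), we have s/(n + δ) = (y*)^((1−α)/α) = 1.18^1.6316 = 1.3100.
Therefore n + δ = s / 1.3100 = 0.16 / 1.3100 = 0.1221, so δ = 0.1221 − 0.034 = 0.0881.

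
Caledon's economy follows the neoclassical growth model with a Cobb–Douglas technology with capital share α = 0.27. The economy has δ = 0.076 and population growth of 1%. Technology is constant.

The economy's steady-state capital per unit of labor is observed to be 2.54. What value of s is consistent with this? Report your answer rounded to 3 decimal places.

s ≈ 0.170

At the steady state, Δk = 0, so s·k^α = (n + δ)·k.
So s / (n + δ) = (k*)^(1−α) = 2.54^0.73 = 1.9748.
Therefore s = 1.9748 × (n + δ) = 1.9748 × 0.086 = 0.1698.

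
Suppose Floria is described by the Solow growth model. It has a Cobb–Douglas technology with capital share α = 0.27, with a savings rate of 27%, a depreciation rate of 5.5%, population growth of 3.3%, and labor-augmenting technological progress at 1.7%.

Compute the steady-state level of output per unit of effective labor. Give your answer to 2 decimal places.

At the steady state, Δk = 0, so s·k^α = (n + g + δ)·k.
Rearranging, k^(1−α) = s / (n + g + δ).
k^0.73 = 0.27 / (0.033 + 0.017 + 0.055) = 0.27 / 0.105 = 2.5714
k* = 2.5714^(1/0.73) ≈ 3.6465
y* = (k*)^α = 3.6465^0.27 ≈ 1.4181

y* = 1.42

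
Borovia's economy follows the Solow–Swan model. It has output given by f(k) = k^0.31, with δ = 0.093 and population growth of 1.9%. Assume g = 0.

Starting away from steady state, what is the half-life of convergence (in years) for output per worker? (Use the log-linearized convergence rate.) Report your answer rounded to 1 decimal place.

about 9.0 years

Near the steady state the convergence rate is λ = (1 − α)(n + δ).
λ = (1 − 0.31) × 0.112 = 0.69 × 0.112 = 0.07728
Half-life = ln 2 / λ = 0.6931 / 0.07728 ≈ 8.97 years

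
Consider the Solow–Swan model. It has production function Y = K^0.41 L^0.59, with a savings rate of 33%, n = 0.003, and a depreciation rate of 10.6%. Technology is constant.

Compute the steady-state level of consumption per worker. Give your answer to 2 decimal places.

Steady state requires s·f(k) = (n + δ)·k, i.e. s·k^α = (n + δ)·k.
Rearranging, k^(1−α) = s / (n + δ).
k^0.59 = 0.33 / (0.003 + 0.106) = 0.33 / 0.109 = 3.0275
k* = 3.0275^(1/0.59) ≈ 6.5373
y* = (k*)^α = 6.5373^0.41 ≈ 2.1593
c* = (1 − s)·y* = (1 − 0.33) × 2.1593 ≈ 1.4467

c* = 1.45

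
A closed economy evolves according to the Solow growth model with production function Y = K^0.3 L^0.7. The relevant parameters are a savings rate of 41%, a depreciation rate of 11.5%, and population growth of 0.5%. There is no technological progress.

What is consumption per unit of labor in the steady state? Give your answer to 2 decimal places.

c* = 1.00

In steady state, investment equals break-even investment: s·k^α = (n + δ)·k.
Dividing both sides by k: k^(1−α) = s / (n + δ).
k^0.7 = 0.41 / (0.005 + 0.115) = 0.41 / 0.120 = 3.4167
k* = 3.4167^(1/0.7) ≈ 5.7849
y* = (k*)^α = 5.7849^0.3 ≈ 1.6931
c* = (1 − s)·y* = (1 − 0.41) × 1.6931 ≈ 0.9989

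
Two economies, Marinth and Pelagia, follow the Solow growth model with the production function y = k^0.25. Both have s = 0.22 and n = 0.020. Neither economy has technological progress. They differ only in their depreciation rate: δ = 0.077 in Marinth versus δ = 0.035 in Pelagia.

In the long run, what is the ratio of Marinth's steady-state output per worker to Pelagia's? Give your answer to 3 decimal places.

Steady-state y* = [s/(n + δ)]^(α/(1−α)), so the ratio is [ (s_M/(n + δ)_M) / (s_P/(n + δ)_P) ]^0.3333.
s_M/(n + δ)_M = 0.22/0.097 = 2.2680; s_P/(n + δ)_P = 0.22/0.055 = 4.0000.
Ratio = (2.2680/4.0000)^0.3333 = 0.5670^0.3333 ≈ 0.8277

y*_M / y*_P ≈ 0.828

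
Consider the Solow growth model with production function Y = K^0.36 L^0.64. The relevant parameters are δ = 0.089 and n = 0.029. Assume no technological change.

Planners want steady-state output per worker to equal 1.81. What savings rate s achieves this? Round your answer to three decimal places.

s ≈ 0.339

At the steady state, Δk = 0, so s·k^α = (n + δ)·k.
Since y* = [s/(n + δ)]^(α/(1−α)), we have s/(n + δ) = (y*)^((1−α)/α) = 1.81^1.7778 = 2.8714.
Therefore s = 2.8714 × (n + δ) = 2.8714 × 0.118 = 0.3388.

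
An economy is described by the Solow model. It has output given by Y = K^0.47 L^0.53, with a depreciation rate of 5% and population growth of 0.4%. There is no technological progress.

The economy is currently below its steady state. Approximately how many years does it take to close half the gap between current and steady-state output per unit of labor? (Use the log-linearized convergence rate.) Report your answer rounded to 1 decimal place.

Near the steady state the convergence rate is λ = (1 − α)(n + δ).
λ = (1 − 0.47) × 0.054 = 0.53 × 0.054 = 0.02862
Half-life = ln 2 / λ = 0.6931 / 0.02862 ≈ 24.22 years

t_½ ≈ 24.2 years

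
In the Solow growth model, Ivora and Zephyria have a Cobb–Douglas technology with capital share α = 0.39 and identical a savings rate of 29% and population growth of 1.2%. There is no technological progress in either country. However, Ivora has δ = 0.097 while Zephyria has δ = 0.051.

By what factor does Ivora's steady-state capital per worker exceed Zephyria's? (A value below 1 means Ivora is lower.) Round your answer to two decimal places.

ratio ≈ 0.41

Steady-state k* = [s/(n + δ)]^(1/(1−α)), so the ratio is [ (s_I/(n + δ)_I) / (s_Z/(n + δ)_Z) ]^1.6393.
s_I/(n + δ)_I = 0.29/0.109 = 2.6606; s_Z/(n + δ)_Z = 0.29/0.063 = 4.6032.
Ratio = (2.6606/4.6032)^1.6393 = 0.5780^1.6393 ≈ 0.4071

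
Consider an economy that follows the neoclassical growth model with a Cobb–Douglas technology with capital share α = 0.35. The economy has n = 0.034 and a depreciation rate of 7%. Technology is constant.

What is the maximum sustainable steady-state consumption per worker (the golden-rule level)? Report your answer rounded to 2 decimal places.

At the golden rule, f'(k) = n + δ, so α·k^(α−1) = n + δ and k_gold = (α/(n + δ))^(1/(1−α)).
k_gold = (0.35/0.104)^(1/0.65) = 3.3654^1.5385 ≈ 6.4691
c_gold = f(k_gold) − (n + δ)·k_gold = 1.9222 − 0.104×6.4691 ≈ 1.2494

c_gold ≈ 1.25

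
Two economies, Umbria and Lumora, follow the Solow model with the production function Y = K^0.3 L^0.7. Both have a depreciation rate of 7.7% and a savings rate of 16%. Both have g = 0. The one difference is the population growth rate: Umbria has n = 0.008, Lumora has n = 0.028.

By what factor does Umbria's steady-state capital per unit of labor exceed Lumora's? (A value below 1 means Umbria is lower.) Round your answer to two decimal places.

k*_U / k*_L ≈ 1.35

Steady-state k* = [s/(n + δ)]^(1/(1−α)), so the ratio is [ (s_U/(n + δ)_U) / (s_L/(n + δ)_L) ]^1.4286.
s_U/(n + δ)_U = 0.16/0.085 = 1.8824; s_L/(n + δ)_L = 0.16/0.105 = 1.5238.
Ratio = (1.8824/1.5238)^1.4286 = 1.2353^1.4286 ≈ 1.3524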